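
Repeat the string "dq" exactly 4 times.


Input string: 'dq'
Operation: repeat 4 times
Concatenation: 'dq' + 'dq' + 'dq' + 'dq'
Result: dqdqdqdq


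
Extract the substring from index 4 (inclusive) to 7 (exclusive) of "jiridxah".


Input string: 'jiridxah'
Operation: slice [4:7]
Extract characters: s[4]='d', s[5]='x', s[6]='a'
Result: dxa


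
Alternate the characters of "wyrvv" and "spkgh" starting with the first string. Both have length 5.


String 1: 'wyrvv'
String 2: 'spkgh'
Operation: alternate characters
Pairs: 'w'+'s', 'y'+'p', 'r'+'k', 'v'+'g', 'v'+'h'
Result: wsyprkvgvh


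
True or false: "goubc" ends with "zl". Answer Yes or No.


Input string: 'goubc'
Suffix to check: 'zl'
Last 2 characters of input: 'bc'
Match: False
Result: No


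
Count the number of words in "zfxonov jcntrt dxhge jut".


Input string: 'zfxonov jcntrt dxhge jut'
Operation: split by spaces
Words found: 'zfxonov', 'jcntrt', 'dxhge', 'jut'
Word count: 4


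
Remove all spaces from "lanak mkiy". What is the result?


Input string: 'lanak mkiy'
Operation: remove all spaces
Words: 'lanak', 'mkiy'
Join without spaces: lanakmkiy


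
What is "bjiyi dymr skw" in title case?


Input string: 'bjiyi dymr skw'
Operation: capitalize first letter of each word
Word transformations: 'bjiyi'->'Bjiyi', 'dymr'->'Dymr', 'skw'->'Skw'
Result: Bjiyi Dymr Skw


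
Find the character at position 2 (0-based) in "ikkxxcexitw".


Input string: 'ikkxxcexitw'
Operation: get character at index 2
Index mapping: s[0]='i', s[1]='k', s[2]='k'
Result: 'k'


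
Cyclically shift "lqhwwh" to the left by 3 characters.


Input: 'lqhwwh', shift = 3
Operation: split at index 3 and swap parts
Front part s[0:3] = 'lqh'
Back part s[3:] = 'wwh'
Rotated = back + front = 'wwh' + 'lqh'
Result: wwhlqh


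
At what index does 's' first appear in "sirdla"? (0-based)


Input string: 'sirdla'
Target: 's'
Scanning left to right: s[0]='s'
First match at index: 0


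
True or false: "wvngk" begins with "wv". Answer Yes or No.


Input string: 'wvngk'
Prefix to check: 'wv'
First 2 characters of input: 'wv'
Match: True
Result: Yes


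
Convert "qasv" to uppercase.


Input string: 'qasv'
Operation: convert each letter to uppercase
Mapping: 'q'->'Q', 'a'->'A', 's'->'S', 'v'->'V'
Result: QASV


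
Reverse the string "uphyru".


Input string: 'uphyru'
Operation: reverse character order
Original order: 'u' -> 'p' -> 'h' -> 'y' -> 'r' -> 'u'
Reversed order: 'u' -> 'r' -> 'y' -> 'h' -> 'p' -> 'u'
Result: uryhpu


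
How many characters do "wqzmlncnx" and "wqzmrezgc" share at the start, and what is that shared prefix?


String 1: 'wqzmlncnx'
String 2: 'wqzmrezgc'
Compare position by position:
pos 0: 'w' vs 'w' match
pos 1: 'q' vs 'q' match
pos 2: 'z' vs 'z' match
pos 3: 'm' vs 'm' match
pos 4: 'l' vs 'r' differ -> stop
Longest common prefix: "wqzm" (length 4)


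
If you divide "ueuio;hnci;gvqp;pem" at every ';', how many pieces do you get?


Input string: 'ueuio;hnci;gvqp;pem'
Delimiter: ';'
Split result: 'ueuio', 'hnci', 'gvqp', 'pem'
Number of parts: 4


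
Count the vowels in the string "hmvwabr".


Input string: 'hmvwabr'
Operation: count vowels (a, e, i, o, u)
Scan: s[0]='h', s[1]='m', s[2]='v', s[3]='w', s[4]='a' (vowel), s[5]='b', s[6]='r'
Vowels found: 1
Result: 1


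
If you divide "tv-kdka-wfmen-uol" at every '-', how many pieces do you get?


Input string: 'tv-kdka-wfmen-uol'
Delimiter: '-'
Split result: 'tv', 'kdka', 'wfmen', 'uol'
Number of parts: 4


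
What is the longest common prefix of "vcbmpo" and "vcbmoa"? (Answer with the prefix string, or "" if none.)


String 1: 'vcbmpo'
String 2: 'vcbmoa'
Compare position by position:
pos 0: 'v' vs 'v' match
pos 1: 'c' vs 'c' match
pos 2: 'b' vs 'b' match
pos 3: 'm' vs 'm' match
pos 4: 'p' vs 'o' differ -> stop
Longest common prefix: "vcbm" (length 4)


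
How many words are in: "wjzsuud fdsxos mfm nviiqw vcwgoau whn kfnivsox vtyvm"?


Input string: 'wjzsuud fdsxos mfm nviiqw vcwgoau whn kfnivsox vtyvm'
Operation: split by spaces
Words found: 'wjzsuud', 'fdsxos', 'mfm', 'nviiqw', 'vcwgoau', 'whn', 'kfnivsox', 'vtyvm'
Word count: 8


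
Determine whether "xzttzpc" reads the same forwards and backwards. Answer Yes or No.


Input string: 'xzttzpc'
Reversed: 'cpzttzx'
Compare pairs: s[0]='x' vs s[6]='c' (mismatch), s[1]='z' vs s[5]='p' (mismatch), s[2]='t' vs s[4]='z' (mismatch)
Palindrome: No


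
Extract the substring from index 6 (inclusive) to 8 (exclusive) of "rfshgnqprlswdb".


Input string: 'rfshgnqprlswdb'
Operation: slice [6:8]
Extract characters: s[6]='q', s[7]='p'
Result: qp


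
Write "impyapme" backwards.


Input string: 'impyapme'
Operation: reverse character order
Original order: 'i' -> 'm' -> 'p' -> 'y' -> 'a' -> 'p' -> 'm' -> 'e'
Reversed order: 'e' -> 'm' -> 'p' -> 'a' -> 'y' -> 'p' -> 'm' -> 'i'
Result: empaypmi


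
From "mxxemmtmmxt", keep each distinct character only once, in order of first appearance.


Input: 'mxxemmtmmxt'
Operation: keep first occurrence of each character
Scan: s[0]='m' new -> keep; s[1]='x' new -> keep; s[2]='x' seen -> skip; s[3]='e' new -> keep; s[4]='m' seen -> skip; s[5]='m' seen -> skip; s[6]='t' new -> keep; s[7]='m' seen -> skip; s[8]='m' seen -> skip; s[9]='x' seen -> skip; s[10]='t' seen -> skip
Result: mxet


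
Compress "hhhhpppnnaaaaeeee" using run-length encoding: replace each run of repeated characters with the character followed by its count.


Input: 'hhhhpppnnaaaaeeee'
Operation: identify consecutive runs
Runs: 'hhhh' -> h4, 'ppp' -> p3, 'nn' -> n2, 'aaaa' -> a4, 'eeee' -> e4
Encoded: h4p3n2a4e4


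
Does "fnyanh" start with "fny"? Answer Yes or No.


Input string: 'fnyanh'
Prefix to check: 'fny'
First 3 characters of input: 'fny'
Match: True
Result: Yes


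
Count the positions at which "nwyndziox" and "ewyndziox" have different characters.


String 1: 'nwyndziox'
String 2: 'ewyndziox'
Compare each position: pos 0: 'n'!='e', pos 1: 'w'=='w', pos 2: 'y'=='y', pos 3: 'n'=='n', pos 4: 'd'=='d', pos 5: 'z'=='z', pos 6: 'i'=='i', pos 7: 'o'=='o', pos 8: 'x'=='x'
Differing positions: 1
Hamming distance: 1


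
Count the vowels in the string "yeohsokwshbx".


Input string: 'yeohsokwshbx'
Operation: count vowels (a, e, i, o, u)
Scan: s[0]='y', s[1]='e' (vowel), s[2]='o' (vowel), s[3]='h', s[4]='s', s[5]='o' (vowel), s[6]='k', s[7]='w', s[8]='s', s[9]='h', s[10]='b', s[11]='x'
Vowels found: 3
Result: 3


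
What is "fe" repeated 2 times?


Input string: 'fe'
Operation: repeat 2 times
Concatenation: 'fe' + 'fe'
Result: fefe


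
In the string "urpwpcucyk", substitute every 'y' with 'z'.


Input string: 'urpwpcucyk'
Operation: replace 'y' with 'z'
Positions of 'y': 8
After replacement: urpwpcuczk


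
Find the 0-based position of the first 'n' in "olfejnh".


Input string: 'olfejnh'
Target: 'n'
Scanning left to right: s[0]='o', s[1]='l', s[2]='f', s[3]='e', s[4]='j', s[5]='n'
First match at index: 5


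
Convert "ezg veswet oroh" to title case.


Input string: 'ezg veswet oroh'
Operation: capitalize first letter of each word
Word transformations: 'ezg'->'Ezg', 'veswet'->'Veswet', 'oroh'->'Oroh'
Result: Ezg Veswet Oroh


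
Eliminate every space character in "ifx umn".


Input string: 'ifx umn'
Operation: remove all spaces
Words: 'ifx', 'umn'
Join without spaces: ifxumn


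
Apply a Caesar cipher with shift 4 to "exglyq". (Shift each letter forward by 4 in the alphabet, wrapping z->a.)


Input: 'exglyq', shift = 4
Operation: for each letter, (position + 4) mod 26
Mapping: 'e'(4+4=8)->'i', 'x'(23+4=27, 27 mod 26=1)->'b', 'g'(6+4=10)->'k', 'l'(11+4=15)->'p', 'y'(24+4=28, 28 mod 26=2)->'c', 'q'(16+4=20)->'u'
Result: ibkpcu


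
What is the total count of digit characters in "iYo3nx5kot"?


Input string: 'iYo3nx5kot'
Operation: count digit characters (0-9)
Scan: 'i', 'Y', 'o', '3'(digit), 'n', 'x', '5'(digit), 'k', 'o', 't'
Digits found: 2
Result: 2


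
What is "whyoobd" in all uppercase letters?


Input string: 'whyoobd'
Operation: convert each letter to uppercase
Mapping: 'w'->'W', 'h'->'H', 'y'->'Y', 'o'->'O', 'o'->'O', 'b'->'B', 'd'->'D'
Result: WHYOOBD


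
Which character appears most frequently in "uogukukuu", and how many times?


Input: 'uogukukuu'
Operation: tally each character
Counts: 'g':1, 'k':2, 'o':1, 'u':5
Maximum: 'u' appears 5 times


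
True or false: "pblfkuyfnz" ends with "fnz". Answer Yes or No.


Input string: 'pblfkuyfnz'
Suffix to check: 'fnz'
Last 3 characters of input: 'fnz'
Match: True
Result: Yes


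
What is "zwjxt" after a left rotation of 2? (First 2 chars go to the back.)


Input: 'zwjxt', shift = 2
Operation: split at index 2 and swap parts
Front part s[0:2] = 'zw'
Back part s[2:] = 'jxt'
Rotated = back + front = 'jxt' + 'zw'
Result: jxtzw


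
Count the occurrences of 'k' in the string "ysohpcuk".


Input string: 'ysohpcuk'
Target character: 'k'
Scan each position: s[7]='k'
Matches found at indices: 7
Total: 1


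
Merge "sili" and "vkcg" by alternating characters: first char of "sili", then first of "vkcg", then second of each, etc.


String 1: 'sili'
String 2: 'vkcg'
Operation: alternate characters
Pairs: 's'+'v', 'i'+'k', 'l'+'c', 'i'+'g'
Result: sviklcig


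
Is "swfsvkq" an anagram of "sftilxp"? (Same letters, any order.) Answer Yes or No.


String 1: 'sftilxp' -> sorted: 'filpstx'
String 2: 'swfsvkq' -> sorted: 'fkqssvw'
Compare sorted forms: 'filpstx' != 'fkqssvw'
Anagram: No


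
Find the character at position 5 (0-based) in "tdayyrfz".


Input string: 'tdayyrfz'
Operation: get character at index 5
Index mapping: s[0]='t', s[1]='d', s[2]='a', s[3]='y', s[4]='y', s[5]='r'
Result: 'r'


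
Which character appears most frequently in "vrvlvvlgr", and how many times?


Input: 'vrvlvvlgr'
Operation: tally each character
Counts: 'g':1, 'l':2, 'r':2, 'v':4
Maximum: 'v' appears 4 times


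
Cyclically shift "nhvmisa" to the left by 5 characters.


Input: 'nhvmisa', shift = 5
Operation: split at index 5 and swap parts
Front part s[0:5] = 'nhvmi'
Back part s[5:] = 'sa'
Rotated = back + front = 'sa' + 'nhvmi'
Result: sanhvmi


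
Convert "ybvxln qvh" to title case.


Input string: 'ybvxln qvh'
Operation: capitalize first letter of each word
Word transformations: 'ybvxln'->'Ybvxln', 'qvh'->'Qvh'
Result: Ybvxln Qvh


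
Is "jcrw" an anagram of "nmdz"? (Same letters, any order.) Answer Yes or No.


String 1: 'nmdz' -> sorted: 'dmnz'
String 2: 'jcrw' -> sorted: 'cjrw'
Compare sorted forms: 'dmnz' != 'cjrw'
Anagram: No


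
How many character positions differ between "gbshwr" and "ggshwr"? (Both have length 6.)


String 1: 'gbshwr'
String 2: 'ggshwr'
Compare each position: pos 0: 'g'=='g', pos 1: 'b'!='g', pos 2: 's'=='s', pos 3: 'h'=='h', pos 4: 'w'=='w', pos 5: 'r'=='r'
Differing positions: 1
Hamming distance: 1


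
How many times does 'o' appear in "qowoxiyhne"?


Input string: 'qowoxiyhne'
Target character: 'o'
Scan each position: s[1]='o', s[3]='o'
Matches found at indices: 1, 3
Total: 2


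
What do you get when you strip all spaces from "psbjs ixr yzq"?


Input string: 'psbjs ixr yzq'
Operation: remove all spaces
Words: 'psbjs', 'ixr', 'yzq'
Join without spaces: psbjsixryzq


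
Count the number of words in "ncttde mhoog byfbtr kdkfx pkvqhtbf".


Input string: 'ncttde mhoog byfbtr kdkfx pkvqhtbf'
Operation: split by spaces
Words found: 'ncttde', 'mhoog', 'byfbtr', 'kdkfx', 'pkvqhtbf'
Word count: 5


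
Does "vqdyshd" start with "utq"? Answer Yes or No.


Input string: 'vqdyshd'
Prefix to check: 'utq'
First 3 characters of input: 'vqd'
Match: False
Result: No


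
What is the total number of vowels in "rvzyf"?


Input string: 'rvzyf'
Operation: count vowels (a, e, i, o, u)
Scan: s[0]='r', s[1]='v', s[2]='z', s[3]='y', s[4]='f'
Vowels found: 0
Result: 0


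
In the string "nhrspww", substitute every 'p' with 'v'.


Input string: 'nhrspww'
Operation: replace 'p' with 'v'
Positions of 'p': 4
After replacement: nhrsvww


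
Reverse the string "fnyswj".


Input string: 'fnyswj'
Operation: reverse character order
Original order: 'f' -> 'n' -> 'y' -> 's' -> 'w' -> 'j'
Reversed order: 'j' -> 'w' -> 's' -> 'y' -> 'n' -> 'f'
Result: jwsynf


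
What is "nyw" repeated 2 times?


Input string: 'nyw'
Operation: repeat 2 times
Concatenation: 'nyw' + 'nyw'
Result: nywnyw


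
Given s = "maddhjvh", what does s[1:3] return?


Input string: 'maddhjvh'
Operation: slice [1:3]
Extract characters: s[1]='a', s[2]='d'
Result: ad


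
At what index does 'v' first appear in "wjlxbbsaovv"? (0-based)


Input string: 'wjlxbbsaovv'
Target: 'v'
Scanning left to right: s[0]='w', s[1]='j', s[2]='l', s[3]='x', s[4]='b', s[5]='b', s[6]='s', s[7]='a', s[8]='o', s[9]='v'
First match at index: 9


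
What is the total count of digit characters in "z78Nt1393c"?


Input string: 'z78Nt1393c'
Operation: count digit characters (0-9)
Scan: 'z', '7'(digit), '8'(digit), 'N', 't', '1'(digit), '3'(digit), '9'(digit), '3'(digit), 'c'
Digits found: 6
Result: 6


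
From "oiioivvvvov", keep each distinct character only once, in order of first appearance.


Input: 'oiioivvvvov'
Operation: keep first occurrence of each character
Scan: s[0]='o' new -> keep; s[1]='i' new -> keep; s[2]='i' seen -> skip; s[3]='o' seen -> skip; s[4]='i' seen -> skip; s[5]='v' new -> keep; s[6]='v' seen -> skip; s[7]='v' seen -> skip; s[8]='v' seen -> skip; s[9]='o' seen -> skip; s[10]='v' seen -> skip
Result: oiv


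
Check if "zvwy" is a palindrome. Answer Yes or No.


Input string: 'zvwy'
Reversed: 'ywvz'
Compare pairs: s[0]='z' vs s[3]='y' (mismatch), s[1]='v' vs s[2]='w' (mismatch)
Palindrome: No


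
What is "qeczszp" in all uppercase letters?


Input string: 'qeczszp'
Operation: convert each letter to uppercase
Mapping: 'q'->'Q', 'e'->'E', 'c'->'C', 'z'->'Z', 's'->'S', 'z'->'Z', 'p'->'P'
Result: QECZSZP


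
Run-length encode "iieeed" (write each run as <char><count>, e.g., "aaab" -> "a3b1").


Input: 'iieeed'
Operation: identify consecutive runs
Runs: 'ii' -> i2, 'eee' -> e3, 'd' -> d1
Encoded: i2e3d1


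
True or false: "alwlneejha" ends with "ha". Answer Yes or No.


Input string: 'alwlneejha'
Suffix to check: 'ha'
Last 2 characters of input: 'ha'
Match: True
Result: Yes


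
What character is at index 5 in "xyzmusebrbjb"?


Input string: 'xyzmusebrbjb'
Operation: get character at index 5
Index mapping: s[0]='x', s[1]='y', s[2]='z', s[3]='m', s[4]='u', s[5]='s'
Result: 's'


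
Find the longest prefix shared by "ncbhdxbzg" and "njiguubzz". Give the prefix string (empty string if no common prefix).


String 1: 'ncbhdxbzg'
String 2: 'njiguubzz'
Compare position by position:
pos 0: 'n' vs 'n' match
pos 1: 'c' vs 'j' differ -> stop
Longest common prefix: "n" (length 1)


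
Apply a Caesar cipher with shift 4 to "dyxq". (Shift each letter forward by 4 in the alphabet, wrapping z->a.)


Input: 'dyxq', shift = 4
Operation: for each letter, (position + 4) mod 26
Mapping: 'd'(3+4=7)->'h', 'y'(24+4=28, 28 mod 26=2)->'c', 'x'(23+4=27, 27 mod 26=1)->'b', 'q'(16+4=20)->'u'
Result: hcbu


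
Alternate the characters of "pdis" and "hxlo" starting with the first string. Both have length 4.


String 1: 'pdis'
String 2: 'hxlo'
Operation: alternate characters
Pairs: 'p'+'h', 'd'+'x', 'i'+'l', 's'+'o'
Result: phdxilso


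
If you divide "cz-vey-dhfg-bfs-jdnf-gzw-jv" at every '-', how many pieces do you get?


Input string: 'cz-vey-dhfg-bfs-jdnf-gzw-jv'
Delimiter: '-'
Split result: 'cz', 'vey', 'dhfg', 'bfs', 'jdnf', 'gzw', 'jv'
Number of parts: 7


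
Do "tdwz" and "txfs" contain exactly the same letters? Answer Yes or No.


String 1: 'tdwz' -> sorted: 'dtwz'
String 2: 'txfs' -> sorted: 'fstx'
Compare sorted forms: 'dtwz' != 'fstx'
Anagram: No


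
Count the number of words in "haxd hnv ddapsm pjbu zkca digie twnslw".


Input string: 'haxd hnv ddapsm pjbu zkca digie twnslw'
Operation: split by spaces
Words found: 'haxd', 'hnv', 'ddapsm', 'pjbu', 'zkca', 'digie', 'twnslw'
Word count: 7


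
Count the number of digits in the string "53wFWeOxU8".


Input string: '53wFWeOxU8'
Operation: count digit characters (0-9)
Scan: '5'(digit), '3'(digit), 'w', 'F', 'W', 'e', 'O', 'x', 'U', '8'(digit)
Digits found: 3
Result: 3


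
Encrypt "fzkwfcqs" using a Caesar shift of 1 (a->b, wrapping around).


Input: 'fzkwfcqs', shift = 1
Operation: for each letter, (position + 1) mod 26
Mapping: 'f'(5+1=6)->'g', 'z'(25+1=26, 26 mod 26=0)->'a', 'k'(10+1=11)->'l', 'w'(22+1=23)->'x', 'f'(5+1=6)->'g', 'c'(2+1=3)->'d', 'q'(16+1=17)->'r', 's'(18+1=19)->'t'
Result: galxgdrt


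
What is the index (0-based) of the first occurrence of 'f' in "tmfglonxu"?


Input string: 'tmfglonxu'
Target: 'f'
Scanning left to right: s[0]='t', s[1]='m', s[2]='f'
First match at index: 2


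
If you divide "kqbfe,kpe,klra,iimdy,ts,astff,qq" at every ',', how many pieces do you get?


Input string: 'kqbfe,kpe,klra,iimdy,ts,astff,qq'
Delimiter: ','
Split result: 'kqbfe', 'kpe', 'klra', 'iimdy', 'ts', 'astff', 'qq'
Number of parts: 7


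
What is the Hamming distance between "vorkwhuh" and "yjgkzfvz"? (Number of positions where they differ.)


String 1: 'vorkwhuh'
String 2: 'yjgkzfvz'
Compare each position: pos 0: 'v'!='y', pos 1: 'o'!='j', pos 2: 'r'!='g', pos 3: 'k'=='k', pos 4: 'w'!='z', pos 5: 'h'!='f', pos 6: 'u'!='v', pos 7: 'h'!='z'
Differing positions: 7
Hamming distance: 7


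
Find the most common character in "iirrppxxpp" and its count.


Input: 'iirrppxxpp'
Operation: tally each character
Counts: 'i':2, 'p':4, 'r':2, 'x':2
Maximum: 'p' appears 4 times


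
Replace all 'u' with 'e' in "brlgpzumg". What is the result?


Input string: 'brlgpzumg'
Operation: replace 'u' with 'e'
Positions of 'u': 6
After replacement: brlgpzemg


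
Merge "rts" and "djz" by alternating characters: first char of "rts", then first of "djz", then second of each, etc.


String 1: 'rts'
String 2: 'djz'
Operation: alternate characters
Pairs: 'r'+'d', 't'+'j', 's'+'z'
Result: rdtjsz


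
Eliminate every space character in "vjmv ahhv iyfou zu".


Input string: 'vjmv ahhv iyfou zu'
Operation: remove all spaces
Words: 'vjmv', 'ahhv', 'iyfou', 'zu'
Join without spaces: vjmvahhviyfouzu


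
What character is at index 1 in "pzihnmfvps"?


Input string: 'pzihnmfvps'
Operation: get character at index 1
Index mapping: s[0]='p', s[1]='z'
Result: 'z'


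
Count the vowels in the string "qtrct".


Input string: 'qtrct'
Operation: count vowels (a, e, i, o, u)
Scan: s[0]='q', s[1]='t', s[2]='r', s[3]='c', s[4]='t'
Vowels found: 0
Result: 0


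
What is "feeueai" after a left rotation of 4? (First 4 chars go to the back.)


Input: 'feeueai', shift = 4
Operation: split at index 4 and swap parts
Front part s[0:4] = 'feeu'
Back part s[4:] = 'eai'
Rotated = back + front = 'eai' + 'feeu'
Result: eaifeeu


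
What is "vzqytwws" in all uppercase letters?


Input string: 'vzqytwws'
Operation: convert each letter to uppercase
Mapping: 'v'->'V', 'z'->'Z', 'q'->'Q', 'y'->'Y', 't'->'T', 'w'->'W', 'w'->'W', 's'->'S'
Result: VZQYTWWS


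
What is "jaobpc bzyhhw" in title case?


Input string: 'jaobpc bzyhhw'
Operation: capitalize first letter of each word
Word transformations: 'jaobpc'->'Jaobpc', 'bzyhhw'->'Bzyhhw'
Result: Jaobpc Bzyhhw


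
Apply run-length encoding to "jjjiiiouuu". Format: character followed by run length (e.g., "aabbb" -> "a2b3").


Input: 'jjjiiiouuu'
Operation: identify consecutive runs
Runs: 'jjj' -> j3, 'iii' -> i3, 'o' -> o1, 'uuu' -> u3
Encoded: j3i3o1u3


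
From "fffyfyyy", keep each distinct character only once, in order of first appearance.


Input: 'fffyfyyy'
Operation: keep first occurrence of each character
Scan: s[0]='f' new -> keep; s[1]='f' seen -> skip; s[2]='f' seen -> skip; s[3]='y' new -> keep; s[4]='f' seen -> skip; s[5]='y' seen -> skip; s[6]='y' seen -> skip; s[7]='y' seen -> skip
Result: fy


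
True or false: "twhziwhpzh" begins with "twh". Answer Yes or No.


Input string: 'twhziwhpzh'
Prefix to check: 'twh'
First 3 characters of input: 'twh'
Match: True
Result: Yes


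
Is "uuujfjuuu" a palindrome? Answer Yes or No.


Input string: 'uuujfjuuu'
Reversed: 'uuujfjuuu'
Compare pairs: s[0]='u' vs s[8]='u' (match), s[1]='u' vs s[7]='u' (match), s[2]='u' vs s[6]='u' (match), s[3]='j' vs s[5]='j' (match)
Palindrome: Yes


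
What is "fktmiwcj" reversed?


Input string: 'fktmiwcj'
Operation: reverse character order
Original order: 'f' -> 'k' -> 't' -> 'm' -> 'i' -> 'w' -> 'c' -> 'j'
Reversed order: 'j' -> 'c' -> 'w' -> 'i' -> 'm' -> 't' -> 'k' -> 'f'
Result: jcwimtkf


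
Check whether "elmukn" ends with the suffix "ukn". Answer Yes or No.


Input string: 'elmukn'
Suffix to check: 'ukn'
Last 3 characters of input: 'ukn'
Match: True
Result: Yes


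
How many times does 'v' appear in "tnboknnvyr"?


Input string: 'tnboknnvyr'
Target character: 'v'
Scan each position: s[7]='v'
Matches found at indices: 7
Total: 1


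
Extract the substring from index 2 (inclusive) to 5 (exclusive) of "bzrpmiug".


Input string: 'bzrpmiug'
Operation: slice [2:5]
Extract characters: s[2]='r', s[3]='p', s[4]='m'
Result: rpm


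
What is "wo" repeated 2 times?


Input string: 'wo'
Operation: repeat 2 times
Concatenation: 'wo' + 'wo'
Result: wowo


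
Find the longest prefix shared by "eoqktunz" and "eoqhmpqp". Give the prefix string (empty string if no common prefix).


String 1: 'eoqktunz'
String 2: 'eoqhmpqp'
Compare position by position:
pos 0: 'e' vs 'e' match
pos 1: 'o' vs 'o' match
pos 2: 'q' vs 'q' match
pos 3: 'k' vs 'h' differ -> stop
Longest common prefix: "eoq" (length 3)


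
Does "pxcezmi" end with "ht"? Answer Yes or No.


Input string: 'pxcezmi'
Suffix to check: 'ht'
Last 2 characters of input: 'mi'
Match: False
Result: No


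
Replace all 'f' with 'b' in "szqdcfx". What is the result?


Input string: 'szqdcfx'
Operation: replace 'f' with 'b'
Positions of 'f': 5
After replacement: szqdcbx


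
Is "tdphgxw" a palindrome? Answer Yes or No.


Input string: 'tdphgxw'
Reversed: 'wxghpdt'
Compare pairs: s[0]='t' vs s[6]='w' (mismatch), s[1]='d' vs s[5]='x' (mismatch), s[2]='p' vs s[4]='g' (mismatch)
Palindrome: No


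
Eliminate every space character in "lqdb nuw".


Input string: 'lqdb nuw'
Operation: remove all spaces
Words: 'lqdb', 'nuw'
Join without spaces: lqdbnuw


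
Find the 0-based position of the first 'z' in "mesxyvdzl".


Input string: 'mesxyvdzl'
Target: 'z'
Scanning left to right: s[0]='m', s[1]='e', s[2]='s', s[3]='x', s[4]='y', s[5]='v', s[6]='d', s[7]='z'
First match at index: 7


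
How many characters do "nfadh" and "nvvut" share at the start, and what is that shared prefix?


String 1: 'nfadh'
String 2: 'nvvut'
Compare position by position:
pos 0: 'n' vs 'n' match
pos 1: 'f' vs 'v' differ -> stop
Longest common prefix: "n" (length 1)


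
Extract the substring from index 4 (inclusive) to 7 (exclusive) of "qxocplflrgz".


Input string: 'qxocplflrgz'
Operation: slice [4:7]
Extract characters: s[4]='p', s[5]='l', s[6]='f'
Result: plf


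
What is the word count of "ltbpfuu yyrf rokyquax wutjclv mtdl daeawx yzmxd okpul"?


Input string: 'ltbpfuu yyrf rokyquax wutjclv mtdl daeawx yzmxd okpul'
Operation: split by spaces
Words found: 'ltbpfuu', 'yyrf', 'rokyquax', 'wutjclv', 'mtdl', 'daeawx', 'yzmxd', 'okpul'
Word count: 8


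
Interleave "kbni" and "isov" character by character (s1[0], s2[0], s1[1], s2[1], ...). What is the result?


String 1: 'kbni'
String 2: 'isov'
Operation: alternate characters
Pairs: 'k'+'i', 'b'+'s', 'n'+'o', 'i'+'v'
Result: kibsnoiv


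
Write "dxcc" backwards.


Input string: 'dxcc'
Operation: reverse character order
Original order: 'd' -> 'x' -> 'c' -> 'c'
Reversed order: 'c' -> 'c' -> 'x' -> 'd'
Result: ccxd


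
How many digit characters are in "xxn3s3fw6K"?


Input string: 'xxn3s3fw6K'
Operation: count digit characters (0-9)
Scan: 'x', 'x', 'n', '3'(digit), 's', '3'(digit), 'f', 'w', '6'(digit), 'K'
Digits found: 3
Result: 3


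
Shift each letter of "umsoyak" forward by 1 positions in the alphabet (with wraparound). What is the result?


Input: 'umsoyak', shift = 1
Operation: for each letter, (position + 1) mod 26
Mapping: 'u'(20+1=21)->'v', 'm'(12+1=13)->'n', 's'(18+1=19)->'t', 'o'(14+1=15)->'p', 'y'(24+1=25)->'z', 'a'(0+1=1)->'b', 'k'(10+1=11)->'l'
Result: vntpzbl


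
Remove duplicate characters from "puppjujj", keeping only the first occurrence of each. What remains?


Input: 'puppjujj'
Operation: keep first occurrence of each character
Scan: s[0]='p' new -> keep; s[1]='u' new -> keep; s[2]='p' seen -> skip; s[3]='p' seen -> skip; s[4]='j' new -> keep; s[5]='u' seen -> skip; s[6]='j' seen -> skip; s[7]='j' seen -> skip
Result: puj


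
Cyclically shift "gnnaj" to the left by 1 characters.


Input: 'gnnaj', shift = 1
Operation: split at index 1 and swap parts
Front part s[0:1] = 'g'
Back part s[1:] = 'nnaj'
Rotated = back + front = 'nnaj' + 'g'
Result: nnajg


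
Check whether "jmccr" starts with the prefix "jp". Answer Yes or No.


Input string: 'jmccr'
Prefix to check: 'jp'
First 2 characters of input: 'jm'
Match: False
Result: No


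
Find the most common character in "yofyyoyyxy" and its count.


Input: 'yofyyoyyxy'
Operation: tally each character
Counts: 'f':1, 'o':2, 'x':1, 'y':6
Maximum: 'y' appears 6 times


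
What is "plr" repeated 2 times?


Input string: 'plr'
Operation: repeat 2 times
Concatenation: 'plr' + 'plr'
Result: plrplr


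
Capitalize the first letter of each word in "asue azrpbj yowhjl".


Input string: 'asue azrpbj yowhjl'
Operation: capitalize first letter of each word
Word transformations: 'asue'->'Asue', 'azrpbj'->'Azrpbj', 'yowhjl'->'Yowhjl'
Result: Asue Azrpbj Yowhjl


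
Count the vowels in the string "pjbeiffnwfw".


Input string: 'pjbeiffnwfw'
Operation: count vowels (a, e, i, o, u)
Scan: s[0]='p', s[1]='j', s[2]='b', s[3]='e' (vowel), s[4]='i' (vowel), s[5]='f', s[6]='f', s[7]='n', s[8]='w', s[9]='f', s[10]='w'
Vowels found: 2
Result: 2


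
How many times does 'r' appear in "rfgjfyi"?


Input string: 'rfgjfyi'
Target character: 'r'
Scan each position: s[0]='r'
Matches found at indices: 0
Total: 1


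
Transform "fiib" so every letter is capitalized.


Input string: 'fiib'
Operation: convert each letter to uppercase
Mapping: 'f'->'F', 'i'->'I', 'i'->'I', 'b'->'B'
Result: FIIB


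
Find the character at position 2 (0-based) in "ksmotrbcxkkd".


Input string: 'ksmotrbcxkkd'
Operation: get character at index 2
Index mapping: s[0]='k', s[1]='s', s[2]='m'
Result: 'm'


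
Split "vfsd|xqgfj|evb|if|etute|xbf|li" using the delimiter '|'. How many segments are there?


Input string: 'vfsd|xqgfj|evb|if|etute|xbf|li'
Delimiter: '|'
Split result: 'vfsd', 'xqgfj', 'evb', 'if', 'etute', 'xbf', 'li'
Number of parts: 7


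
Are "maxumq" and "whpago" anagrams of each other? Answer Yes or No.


String 1: 'maxumq' -> sorted: 'ammqux'
String 2: 'whpago' -> sorted: 'aghopw'
Compare sorted forms: 'ammqux' != 'aghopw'
Anagram: No


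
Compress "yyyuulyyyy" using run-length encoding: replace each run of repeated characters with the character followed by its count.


Input: 'yyyuulyyyy'
Operation: identify consecutive runs
Runs: 'yyy' -> y3, 'uu' -> u2, 'l' -> l1, 'yyyy' -> y4
Encoded: y3u2l1y4


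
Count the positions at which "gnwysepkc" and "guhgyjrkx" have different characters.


String 1: 'gnwysepkc'
String 2: 'guhgyjrkx'
Compare each position: pos 0: 'g'=='g', pos 1: 'n'!='u', pos 2: 'w'!='h', pos 3: 'y'!='g', pos 4: 's'!='y', pos 5: 'e'!='j', pos 6: 'p'!='r', pos 7: 'k'=='k', pos 8: 'c'!='x'
Differing positions: 7
Hamming distance: 7


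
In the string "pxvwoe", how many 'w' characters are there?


Input string: 'pxvwoe'
Target character: 'w'
Scan each position: s[3]='w'
Matches found at indices: 3
Total: 1


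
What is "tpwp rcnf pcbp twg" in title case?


Input string: 'tpwp rcnf pcbp twg'
Operation: capitalize first letter of each word
Word transformations: 'tpwp'->'Tpwp', 'rcnf'->'Rcnf', 'pcbp'->'Pcbp', 'twg'->'Twg'
Result: Tpwp Rcnf Pcbp Twg


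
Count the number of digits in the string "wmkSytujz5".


Input string: 'wmkSytujz5'
Operation: count digit characters (0-9)
Scan: 'w', 'm', 'k', 'S', 'y', 't', 'u', 'j', 'z', '5'(digit)
Digits found: 1
Result: 1


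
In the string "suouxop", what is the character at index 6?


Input string: 'suouxop'
Operation: get character at index 6
Index mapping: s[0]='s', s[1]='u', s[2]='o', s[3]='u', s[4]='x', s[5]='o', s[6]='p'
Result: 'p'


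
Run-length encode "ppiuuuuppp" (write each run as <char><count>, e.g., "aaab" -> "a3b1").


Input: 'ppiuuuuppp'
Operation: identify consecutive runs
Runs: 'pp' -> p2, 'i' -> i1, 'uuuu' -> u4, 'ppp' -> p3
Encoded: p2i1u4p3


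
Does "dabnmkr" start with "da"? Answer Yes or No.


Input string: 'dabnmkr'
Prefix to check: 'da'
First 2 characters of input: 'da'
Match: True
Result: Yes


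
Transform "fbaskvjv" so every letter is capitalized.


Input string: 'fbaskvjv'
Operation: convert each letter to uppercase
Mapping: 'f'->'F', 'b'->'B', 'a'->'A', 's'->'S', 'k'->'K', 'v'->'V', 'j'->'J', 'v'->'V'
Result: FBASKVJV


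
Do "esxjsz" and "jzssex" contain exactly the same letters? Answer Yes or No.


String 1: 'esxjsz' -> sorted: 'ejssxz'
String 2: 'jzssex' -> sorted: 'ejssxz'
Compare sorted forms: 'ejssxz' == 'ejssxz'
Anagram: Yes


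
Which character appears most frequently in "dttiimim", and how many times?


Input: 'dttiimim'
Operation: tally each character
Counts: 'd':1, 'i':3, 'm':2, 't':2
Maximum: 'i' appears 3 times


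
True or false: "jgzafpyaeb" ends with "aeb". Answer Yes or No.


Input string: 'jgzafpyaeb'
Suffix to check: 'aeb'
Last 3 characters of input: 'aeb'
Match: True
Result: Yes


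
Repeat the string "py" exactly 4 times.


Input string: 'py'
Operation: repeat 4 times
Concatenation: 'py' + 'py' + 'py' + 'py'
Result: pypypypy


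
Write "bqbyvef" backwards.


Input string: 'bqbyvef'
Operation: reverse character order
Original order: 'b' -> 'q' -> 'b' -> 'y' -> 'v' -> 'e' -> 'f'
Reversed order: 'f' -> 'e' -> 'v' -> 'y' -> 'b' -> 'q' -> 'b'
Result: fevybqb


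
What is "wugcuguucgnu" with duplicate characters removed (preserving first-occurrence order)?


Input: 'wugcuguucgnu'
Operation: keep first occurrence of each character
Scan: s[0]='w' new -> keep; s[1]='u' new -> keep; s[2]='g' new -> keep; s[3]='c' new -> keep; s[4]='u' seen -> skip; s[5]='g' seen -> skip; s[6]='u' seen -> skip; s[7]='u' seen -> skip; s[8]='c' seen -> skip; s[9]='g' seen -> skip; s[10]='n' new -> keep; s[11]='u' seen -> skip
Result: wugcn


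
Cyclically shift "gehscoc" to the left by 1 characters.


Input: 'gehscoc', shift = 1
Operation: split at index 1 and swap parts
Front part s[0:1] = 'g'
Back part s[1:] = 'ehscoc'
Rotated = back + front = 'ehscoc' + 'g'
Result: ehscocg


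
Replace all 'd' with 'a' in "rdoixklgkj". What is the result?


Input string: 'rdoixklgkj'
Operation: replace 'd' with 'a'
Positions of 'd': 1
After replacement: raoixklgkj


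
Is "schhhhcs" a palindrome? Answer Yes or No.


Input string: 'schhhhcs'
Reversed: 'schhhhcs'
Compare pairs: s[0]='s' vs s[7]='s' (match), s[1]='c' vs s[6]='c' (match), s[2]='h' vs s[5]='h' (match), s[3]='h' vs s[4]='h' (match)
Palindrome: Yes


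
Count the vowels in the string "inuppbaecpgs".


Input string: 'inuppbaecpgs'
Operation: count vowels (a, e, i, o, u)
Scan: s[0]='i' (vowel), s[1]='n', s[2]='u' (vowel), s[3]='p', s[4]='p', s[5]='b', s[6]='a' (vowel), s[7]='e' (vowel), s[8]='c', s[9]='p', s[10]='g', s[11]='s'
Vowels found: 4
Result: 4


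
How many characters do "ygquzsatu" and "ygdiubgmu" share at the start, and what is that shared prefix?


String 1: 'ygquzsatu'
String 2: 'ygdiubgmu'
Compare position by position:
pos 0: 'y' vs 'y' match
pos 1: 'g' vs 'g' match
pos 2: 'q' vs 'd' differ -> stop
Longest common prefix: "yg" (length 2)


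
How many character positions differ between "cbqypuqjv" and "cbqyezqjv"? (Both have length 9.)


String 1: 'cbqypuqjv'
String 2: 'cbqyezqjv'
Compare each position: pos 0: 'c'=='c', pos 1: 'b'=='b', pos 2: 'q'=='q', pos 3: 'y'=='y', pos 4: 'p'!='e', pos 5: 'u'!='z', pos 6: 'q'=='q', pos 7: 'j'=='j', pos 8: 'v'=='v'
Differing positions: 2
Hamming distance: 2


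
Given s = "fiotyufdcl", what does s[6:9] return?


Input string: 'fiotyufdcl'
Operation: slice [6:9]
Extract characters: s[6]='f', s[7]='d', s[8]='c'
Result: fdc


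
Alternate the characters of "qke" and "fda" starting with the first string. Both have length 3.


String 1: 'qke'
String 2: 'fda'
Operation: alternate characters
Pairs: 'q'+'f', 'k'+'d', 'e'+'a'
Result: qfkdea


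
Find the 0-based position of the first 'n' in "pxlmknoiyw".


Input string: 'pxlmknoiyw'
Target: 'n'
Scanning left to right: s[0]='p', s[1]='x', s[2]='l', s[3]='m', s[4]='k', s[5]='n'
First match at index: 5


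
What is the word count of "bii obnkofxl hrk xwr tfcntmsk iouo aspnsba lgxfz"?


Input string: 'bii obnkofxl hrk xwr tfcntmsk iouo aspnsba lgxfz'
Operation: split by spaces
Words found: 'bii', 'obnkofxl', 'hrk', 'xwr', 'tfcntmsk', 'iouo', 'aspnsba', 'lgxfz'
Word count: 8


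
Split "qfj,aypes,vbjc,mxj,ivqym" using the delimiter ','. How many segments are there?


Input string: 'qfj,aypes,vbjc,mxj,ivqym'
Delimiter: ','
Split result: 'qfj', 'aypes', 'vbjc', 'mxj', 'ivqym'
Number of parts: 5


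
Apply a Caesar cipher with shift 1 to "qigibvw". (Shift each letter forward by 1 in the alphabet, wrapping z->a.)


Input: 'qigibvw', shift = 1
Operation: for each letter, (position + 1) mod 26
Mapping: 'q'(16+1=17)->'r', 'i'(8+1=9)->'j', 'g'(6+1=7)->'h', 'i'(8+1=9)->'j', 'b'(1+1=2)->'c', 'v'(21+1=22)->'w', 'w'(22+1=23)->'x'
Result: rjhjcwx


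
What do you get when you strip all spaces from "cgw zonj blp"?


Input string: 'cgw zonj blp'
Operation: remove all spaces
Words: 'cgw', 'zonj', 'blp'
Join without spaces: cgwzonjblp


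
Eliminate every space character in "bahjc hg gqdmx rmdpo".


Input string: 'bahjc hg gqdmx rmdpo'
Operation: remove all spaces
Words: 'bahjc', 'hg', 'gqdmx', 'rmdpo'
Join without spaces: bahjchggqdmxrmdpo


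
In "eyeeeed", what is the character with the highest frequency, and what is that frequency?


Input: 'eyeeeed'
Operation: tally each character
Counts: 'd':1, 'e':5, 'y':1
Maximum: 'e' appears 5 times


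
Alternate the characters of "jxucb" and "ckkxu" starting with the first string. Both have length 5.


String 1: 'jxucb'
String 2: 'ckkxu'
Operation: alternate characters
Pairs: 'j'+'c', 'x'+'k', 'u'+'k', 'c'+'x', 'b'+'u'
Result: jcxkukcxbu


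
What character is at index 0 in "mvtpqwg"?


Input string: 'mvtpqwg'
Operation: get character at index 0
Index mapping: s[0]='m'
Result: 'm'


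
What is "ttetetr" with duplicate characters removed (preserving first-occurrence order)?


Input: 'ttetetr'
Operation: keep first occurrence of each character
Scan: s[0]='t' new -> keep; s[1]='t' seen -> skip; s[2]='e' new -> keep; s[3]='t' seen -> skip; s[4]='e' seen -> skip; s[5]='t' seen -> skip; s[6]='r' new -> keep
Result: ter


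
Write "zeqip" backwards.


Input string: 'zeqip'
Operation: reverse character order
Original order: 'z' -> 'e' -> 'q' -> 'i' -> 'p'
Reversed order: 'p' -> 'i' -> 'q' -> 'e' -> 'z'
Result: piqez


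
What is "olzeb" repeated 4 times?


Input string: 'olzeb'
Operation: repeat 4 times
Concatenation: 'olzeb' + 'olzeb' + 'olzeb' + 'olzeb'
Result: olzebolzebolzebolzeb


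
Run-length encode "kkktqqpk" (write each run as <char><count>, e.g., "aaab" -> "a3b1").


Input: 'kkktqqpk'
Operation: identify consecutive runs
Runs: 'kkk' -> k3, 't' -> t1, 'qq' -> q2, 'p' -> p1, 'k' -> k1
Encoded: k3t1q2p1k1


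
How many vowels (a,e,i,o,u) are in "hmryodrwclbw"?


Input string: 'hmryodrwclbw'
Operation: count vowels (a, e, i, o, u)
Scan: s[0]='h', s[1]='m', s[2]='r', s[3]='y', s[4]='o' (vowel), s[5]='d', s[6]='r', s[7]='w', s[8]='c', s[9]='l', s[10]='b', s[11]='w'
Vowels found: 1
Result: 1


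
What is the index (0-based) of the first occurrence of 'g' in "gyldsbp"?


Input string: 'gyldsbp'
Target: 'g'
Scanning left to right: s[0]='g'
First match at index: 0


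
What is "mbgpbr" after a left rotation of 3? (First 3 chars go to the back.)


Input: 'mbgpbr', shift = 3
Operation: split at index 3 and swap parts
Front part s[0:3] = 'mbg'
Back part s[3:] = 'pbr'
Rotated = back + front = 'pbr' + 'mbg'
Result: pbrmbg


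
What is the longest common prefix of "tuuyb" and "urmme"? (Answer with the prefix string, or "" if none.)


String 1: 'tuuyb'
String 2: 'urmme'
Compare position by position:
pos 0: 't' vs 'u' differ -> stop
Longest common prefix: "" (length 0)


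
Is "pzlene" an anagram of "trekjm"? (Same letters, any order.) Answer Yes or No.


String 1: 'trekjm' -> sorted: 'ejkmrt'
String 2: 'pzlene' -> sorted: 'eelnpz'
Compare sorted forms: 'ejkmrt' != 'eelnpz'
Anagram: No


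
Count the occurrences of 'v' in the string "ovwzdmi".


Input string: 'ovwzdmi'
Target character: 'v'
Scan each position: s[1]='v'
Matches found at indices: 1
Total: 1


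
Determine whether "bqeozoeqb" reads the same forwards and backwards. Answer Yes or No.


Input string: 'bqeozoeqb'
Reversed: 'bqeozoeqb'
Compare pairs: s[0]='b' vs s[8]='b' (match), s[1]='q' vs s[7]='q' (match), s[2]='e' vs s[6]='e' (match), s[3]='o' vs s[5]='o' (match)
Palindrome: Yes


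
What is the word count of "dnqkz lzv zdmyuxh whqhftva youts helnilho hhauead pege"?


Input string: 'dnqkz lzv zdmyuxh whqhftva youts helnilho hhauead pege'
Operation: split by spaces
Words found: 'dnqkz', 'lzv', 'zdmyuxh', 'whqhftva', 'youts', 'helnilho', 'hhauead', 'pege'
Word count: 8


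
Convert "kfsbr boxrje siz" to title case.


Input string: 'kfsbr boxrje siz'
Operation: capitalize first letter of each word
Word transformations: 'kfsbr'->'Kfsbr', 'boxrje'->'Boxrje', 'siz'->'Siz'
Result: Kfsbr Boxrje Siz


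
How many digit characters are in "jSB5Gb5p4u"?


Input string: 'jSB5Gb5p4u'
Operation: count digit characters (0-9)
Scan: 'j', 'S', 'B', '5'(digit), 'G', 'b', '5'(digit), 'p', '4'(digit), 'u'
Digits found: 3
Result: 3


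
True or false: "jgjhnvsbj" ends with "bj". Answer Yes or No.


Input string: 'jgjhnvsbj'
Suffix to check: 'bj'
Last 2 characters of input: 'bj'
Match: True
Result: Yes


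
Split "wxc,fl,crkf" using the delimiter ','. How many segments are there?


Input string: 'wxc,fl,crkf'
Delimiter: ','
Split result: 'wxc', 'fl', 'crkf'
Number of parts: 3


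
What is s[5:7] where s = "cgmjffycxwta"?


Input string: 'cgmjffycxwta'
Operation: slice [5:7]
Extract characters: s[5]='f', s[6]='y'
Result: fy


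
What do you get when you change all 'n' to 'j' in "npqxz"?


Input string: 'npqxz'
Operation: replace 'n' with 'j'
Positions of 'n': 0
After replacement: jpqxz


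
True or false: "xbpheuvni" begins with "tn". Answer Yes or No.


Input string: 'xbpheuvni'
Prefix to check: 'tn'
First 2 characters of input: 'xb'
Match: False
Result: No


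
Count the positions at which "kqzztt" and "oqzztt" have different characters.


String 1: 'kqzztt'
String 2: 'oqzztt'
Compare each position: pos 0: 'k'!='o', pos 1: 'q'=='q', pos 2: 'z'=='z', pos 3: 'z'=='z', pos 4: 't'=='t', pos 5: 't'=='t'
Differing positions: 1
Hamming distance: 1


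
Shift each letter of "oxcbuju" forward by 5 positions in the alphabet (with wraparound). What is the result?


Input: 'oxcbuju', shift = 5
Operation: for each letter, (position + 5) mod 26
Mapping: 'o'(14+5=19)->'t', 'x'(23+5=28, 28 mod 26=2)->'c', 'c'(2+5=7)->'h', 'b'(1+5=6)->'g', 'u'(20+5=25)->'z', 'j'(9+5=14)->'o', 'u'(20+5=25)->'z'
Result: tchgzoz
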